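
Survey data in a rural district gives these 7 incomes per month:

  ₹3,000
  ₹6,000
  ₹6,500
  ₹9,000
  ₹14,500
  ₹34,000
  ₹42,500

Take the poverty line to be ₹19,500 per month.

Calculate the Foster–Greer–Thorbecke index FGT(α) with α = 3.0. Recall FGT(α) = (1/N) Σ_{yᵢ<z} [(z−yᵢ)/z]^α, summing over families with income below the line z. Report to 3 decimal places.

Incomes under z: ₹3,000, ₹6,000, ₹6,500, ₹9,000, ₹14,500 (q = 5 of N = 7).
Relative gaps: (19500−3000)/19500 = 0.8462; (19500−6000)/19500 = 0.6923; (19500−6500)/19500 = 0.6667; (19500−9000)/19500 = 0.5385; (19500−14500)/19500 = 0.2564.
Raised to α = 3.0: 0.60583; 0.33182; 0.29630; 0.15612; 0.01686.
Sum = 1.406919; FGT(3.0) = 1.406919 / 7 = 0.201.

0.201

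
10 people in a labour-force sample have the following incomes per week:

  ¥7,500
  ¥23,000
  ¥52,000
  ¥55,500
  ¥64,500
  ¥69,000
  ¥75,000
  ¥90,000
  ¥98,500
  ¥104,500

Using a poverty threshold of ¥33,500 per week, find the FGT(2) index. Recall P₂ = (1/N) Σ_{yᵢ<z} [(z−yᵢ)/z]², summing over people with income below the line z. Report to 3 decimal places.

0.070

Poor units: ¥7,500, ¥23,000 (q = 2 of N = 10).
Shortfall ratios: (33500−7500)/33500 = 0.7761; (33500−23000)/33500 = 0.3134.
Squared: 0.6024; 0.0982.
Sum = 0.700601; P₂ = 0.700601 / 10 = 0.070.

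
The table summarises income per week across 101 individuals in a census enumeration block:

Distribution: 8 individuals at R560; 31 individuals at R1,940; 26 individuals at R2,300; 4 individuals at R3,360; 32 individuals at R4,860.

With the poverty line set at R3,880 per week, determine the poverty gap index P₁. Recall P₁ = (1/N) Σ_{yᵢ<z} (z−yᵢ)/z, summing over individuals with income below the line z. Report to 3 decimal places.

0.331

Below z: 8×R560, 31×R1,940, 26×R2,300, 4×R3,360 (q = 69 of N = 101).
Normalized shortfalls: (3880−560)/3880 = 0.8557 (×8); (3880−1940)/3880 = 0.5000 (×31); (3880−2300)/3880 = 0.4072 (×26); (3880−3360)/3880 = 0.1340 (×4).
Sum of shortfalls = 33.469072; P₁ averages over all N: 33.469072 / 101 = 0.331.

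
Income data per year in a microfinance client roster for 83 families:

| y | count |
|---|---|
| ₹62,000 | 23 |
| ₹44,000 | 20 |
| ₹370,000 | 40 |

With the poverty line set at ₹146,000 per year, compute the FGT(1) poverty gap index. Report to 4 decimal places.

Poor units: 20×₹44,000, 23×₹62,000 (q = 43 of N = 83).
Relative gaps: (146000−44000)/146000 = 0.6986 (×20); (146000−62000)/146000 = 0.5753 (×23).
Σ = 27.205479. Dividing by the full population N = 83 gives P₁ = 0.3278.

0.3278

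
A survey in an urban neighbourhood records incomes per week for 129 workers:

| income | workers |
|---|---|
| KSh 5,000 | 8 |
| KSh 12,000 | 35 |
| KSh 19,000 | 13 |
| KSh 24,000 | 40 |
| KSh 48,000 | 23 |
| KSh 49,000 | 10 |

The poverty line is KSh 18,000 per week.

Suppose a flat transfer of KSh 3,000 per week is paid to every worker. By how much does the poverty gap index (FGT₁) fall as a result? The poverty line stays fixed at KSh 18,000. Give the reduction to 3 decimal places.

Before: below the line — 8×KSh 5,000, 35×KSh 12,000; poverty gap index (FGT₁) = 0.13523.
After the KSh 3,000 transfer: below the line — 8×KSh 8,000, 35×KSh 15,000; poverty gap index (FGT₁) = 0.07967.
Reduction = 0.13523 − 0.07967 = 0.056.

0.056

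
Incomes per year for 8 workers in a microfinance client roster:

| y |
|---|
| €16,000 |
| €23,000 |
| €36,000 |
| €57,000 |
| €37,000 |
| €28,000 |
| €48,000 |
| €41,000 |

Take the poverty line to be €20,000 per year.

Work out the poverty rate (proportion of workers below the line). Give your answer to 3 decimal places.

1 of the 8 workers have income below €20,000.
H = 1/8 = 0.125.

0.125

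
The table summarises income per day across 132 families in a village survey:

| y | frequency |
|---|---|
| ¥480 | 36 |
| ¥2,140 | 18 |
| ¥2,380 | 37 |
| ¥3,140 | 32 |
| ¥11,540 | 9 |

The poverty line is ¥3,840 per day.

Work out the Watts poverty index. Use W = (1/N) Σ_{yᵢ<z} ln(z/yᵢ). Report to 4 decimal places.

0.8297

Incomes under z: 36×¥480, 18×¥2,140, 37×¥2,380, 32×¥3,140 (q = 123 of N = 132).
Log shortfalls: ln(3840/480) = 2.0794 (×36); ln(3840/2140) = 0.5847 (×18); ln(3840/2380) = 0.4784 (×37); ln(3840/3140) = 0.2012 (×32).
W = 109.523639 / 132 = 0.8297.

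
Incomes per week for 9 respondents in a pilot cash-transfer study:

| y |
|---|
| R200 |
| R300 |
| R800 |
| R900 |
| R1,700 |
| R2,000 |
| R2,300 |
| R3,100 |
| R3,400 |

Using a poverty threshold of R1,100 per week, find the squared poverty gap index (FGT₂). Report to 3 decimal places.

Below the line: R200, R300, R800, R900 (q = 4 of N = 9).
Shortfall ratios: (1100−200)/1100 = 0.8182; (1100−300)/1100 = 0.7273; (1100−800)/1100 = 0.2727; (1100−900)/1100 = 0.1818.
Squared: 0.6694; 0.5289; 0.0744; 0.0331.
Sum = 1.305785; P₂ = 1.305785 / 9 = 0.145.

0.145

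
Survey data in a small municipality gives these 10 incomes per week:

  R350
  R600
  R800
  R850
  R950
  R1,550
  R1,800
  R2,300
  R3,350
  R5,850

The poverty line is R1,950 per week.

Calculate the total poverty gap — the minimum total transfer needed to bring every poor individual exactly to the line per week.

R6,750

Incomes under z: R350, R600, R800, R850, R950, R1,550, R1,800 (q = 7 of N = 10).
Individual gaps: 1950−350 = 1600; 1950−600 = 1350; 1950−800 = 1150; 1950−850 = 1100; 1950−950 = 1000; 1950−1550 = 400; 1950−1800 = 150.
Aggregate gap = R6,750.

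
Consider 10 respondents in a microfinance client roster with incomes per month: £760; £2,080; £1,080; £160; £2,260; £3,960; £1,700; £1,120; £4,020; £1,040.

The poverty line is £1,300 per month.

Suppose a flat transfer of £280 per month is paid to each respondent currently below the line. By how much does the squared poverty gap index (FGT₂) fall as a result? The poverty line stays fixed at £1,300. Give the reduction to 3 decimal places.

Before: below the line — £160, £760, £1,040, £1,080, £1,120; squared poverty gap index (FGT₂) = 0.10293.
After the £280 transfer: below the line — £440, £1,040; squared poverty gap index (FGT₂) = 0.04776.
Reduction = 0.10293 − 0.04776 = 0.055.

0.055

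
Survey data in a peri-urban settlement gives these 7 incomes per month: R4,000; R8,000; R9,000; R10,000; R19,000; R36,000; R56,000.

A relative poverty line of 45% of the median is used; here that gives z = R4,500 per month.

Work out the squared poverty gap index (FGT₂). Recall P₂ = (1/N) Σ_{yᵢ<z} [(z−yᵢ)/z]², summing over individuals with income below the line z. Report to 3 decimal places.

0.002

Poor units: R4,000 (q = 1 of N = 7).
Relative gaps: (4500−4000)/4500 = 0.1111.
Squared: 0.0123.
Sum = 0.012346; P₂ = 0.012346 / 7 = 0.002.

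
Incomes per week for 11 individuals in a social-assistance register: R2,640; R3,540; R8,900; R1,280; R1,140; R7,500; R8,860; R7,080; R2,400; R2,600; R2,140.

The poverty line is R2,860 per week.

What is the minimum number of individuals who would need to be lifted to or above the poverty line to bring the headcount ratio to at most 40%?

6 of the 11 individuals are poor, so H = 6/11 = 0.545.
A headcount ratio of at most 40% allows at most ⌊0.40 × 11⌋ = 4 poor individuals.
So at least 6 − 4 = 2 must be lifted.

2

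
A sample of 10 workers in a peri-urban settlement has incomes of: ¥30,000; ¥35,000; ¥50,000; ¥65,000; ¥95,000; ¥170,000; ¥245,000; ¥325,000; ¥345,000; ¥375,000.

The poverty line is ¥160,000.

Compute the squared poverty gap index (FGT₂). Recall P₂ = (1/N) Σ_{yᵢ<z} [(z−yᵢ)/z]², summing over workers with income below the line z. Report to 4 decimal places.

0.2261

Incomes under z: ¥30,000, ¥35,000, ¥50,000, ¥65,000, ¥95,000 (q = 5 of N = 10).
Relative gaps: (160000−30000)/160000 = 0.8125; (160000−35000)/160000 = 0.7812; (160000−50000)/160000 = 0.6875; (160000−65000)/160000 = 0.5938; (160000−95000)/160000 = 0.4062.
Squared: 0.6602; 0.6104; 0.4727; 0.3525; 0.1650.
Sum = 2.260742; P₂ = 2.260742 / 10 = 0.2261.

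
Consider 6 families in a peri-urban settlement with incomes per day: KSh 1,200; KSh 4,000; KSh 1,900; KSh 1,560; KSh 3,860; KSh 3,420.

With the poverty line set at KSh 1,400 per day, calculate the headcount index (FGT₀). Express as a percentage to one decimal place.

1 of the 6 families have income below KSh 1,400.
H = 1/6 = 16.7%.

16.7%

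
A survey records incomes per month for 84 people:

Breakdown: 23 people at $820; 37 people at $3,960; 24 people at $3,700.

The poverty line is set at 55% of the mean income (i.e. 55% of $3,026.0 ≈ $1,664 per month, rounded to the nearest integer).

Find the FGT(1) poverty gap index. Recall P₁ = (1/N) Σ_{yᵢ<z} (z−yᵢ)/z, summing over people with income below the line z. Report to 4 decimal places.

0.1389

Poor units: 23×$820 (q = 23 of N = 84).
Shortfall ratios: (1664−820)/1664 = 0.5072 (×23).
Sum of shortfalls = 11.665865; P₁ averages over all N: 11.665865 / 84 = 0.1389.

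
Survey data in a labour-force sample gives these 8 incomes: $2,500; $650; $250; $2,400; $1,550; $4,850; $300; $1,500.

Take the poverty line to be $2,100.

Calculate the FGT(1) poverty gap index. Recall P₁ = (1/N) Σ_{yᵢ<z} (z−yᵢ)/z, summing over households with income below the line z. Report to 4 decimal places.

0.3720

Incomes under z: $250, $300, $650, $1,500, $1,550 (q = 5 of N = 8).
Shortfall ratios: (2100−250)/2100 = 0.8810; (2100−300)/2100 = 0.8571; (2100−650)/2100 = 0.6905; (2100−1500)/2100 = 0.2857; (2100−1550)/2100 = 0.2619.
Sum of shortfalls = 2.976190; P₁ averages over all N: 2.976190 / 8 = 0.3720.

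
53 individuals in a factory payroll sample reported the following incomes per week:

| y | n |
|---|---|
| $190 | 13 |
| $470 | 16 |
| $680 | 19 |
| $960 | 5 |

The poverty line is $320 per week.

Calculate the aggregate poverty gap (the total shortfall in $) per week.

$1,690

Below the line: 13×$190 (q = 13 of N = 53).
Individual gaps: 13×(320−190) = 1690.
Aggregate gap = $1,690.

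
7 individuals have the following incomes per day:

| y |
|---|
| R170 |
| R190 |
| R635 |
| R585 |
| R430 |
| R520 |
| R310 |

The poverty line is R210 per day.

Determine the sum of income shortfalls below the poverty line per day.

Poor units: R170, R190 (q = 2 of N = 7).
Individual gaps: 210−170 = 40; 210−190 = 20.
Aggregate gap = R60.

R60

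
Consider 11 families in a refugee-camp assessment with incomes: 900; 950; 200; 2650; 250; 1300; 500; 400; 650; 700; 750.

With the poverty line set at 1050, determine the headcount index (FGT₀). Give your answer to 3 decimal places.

0.818

9 of the 11 families have income below 1050.
H = 9/11 = 0.818.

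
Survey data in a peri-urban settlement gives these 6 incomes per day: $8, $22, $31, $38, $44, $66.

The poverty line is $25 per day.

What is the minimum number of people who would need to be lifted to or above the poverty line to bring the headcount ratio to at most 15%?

2 of the 6 people are poor, so H = 2/6 = 0.333.
A headcount ratio of at most 15% allows at most ⌊0.15 × 6⌋ = 0 poor people.
So at least 2 − 0 = 2 must be lifted.

2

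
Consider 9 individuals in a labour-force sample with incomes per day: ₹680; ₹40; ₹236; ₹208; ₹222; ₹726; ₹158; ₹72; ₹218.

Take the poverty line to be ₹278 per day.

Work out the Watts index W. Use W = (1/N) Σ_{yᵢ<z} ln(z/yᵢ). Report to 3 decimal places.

Poor units: ₹40, ₹72, ₹158, ₹208, ₹218, ₹222, ₹236 (q = 7 of N = 9).
Log gaps: ln(278/40) = 1.9387; ln(278/72) = 1.3510; ln(278/158) = 0.5650; ln(278/208) = 0.2901; ln(278/218) = 0.2431; ln(278/222) = 0.2249; ln(278/236) = 0.1638.
W = 4.776665 / 9 = 0.531.

0.531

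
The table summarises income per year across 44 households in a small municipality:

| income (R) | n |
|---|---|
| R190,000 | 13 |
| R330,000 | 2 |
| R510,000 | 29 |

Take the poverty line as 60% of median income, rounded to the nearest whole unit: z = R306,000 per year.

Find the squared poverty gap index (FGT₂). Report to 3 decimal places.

0.042

Below the line: 13×R190,000 (q = 13 of N = 44).
Shortfall ratios: (306000−190000)/306000 = 0.3791 (×13).
Squared: 0.1437 (×13).
Sum = 1.868170; P₂ = 1.868170 / 44 = 0.042.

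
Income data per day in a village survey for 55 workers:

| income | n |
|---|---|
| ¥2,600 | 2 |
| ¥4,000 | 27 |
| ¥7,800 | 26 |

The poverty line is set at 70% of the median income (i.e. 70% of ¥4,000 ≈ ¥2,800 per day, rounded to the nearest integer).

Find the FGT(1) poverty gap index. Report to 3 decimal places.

0.003

Below z: 2×¥2,600 (q = 2 of N = 55).
Shortfall ratios: (2800−2600)/2800 = 0.0714 (×2).
Σ = 0.142857. Dividing by the full population N = 55 gives P₁ = 0.003.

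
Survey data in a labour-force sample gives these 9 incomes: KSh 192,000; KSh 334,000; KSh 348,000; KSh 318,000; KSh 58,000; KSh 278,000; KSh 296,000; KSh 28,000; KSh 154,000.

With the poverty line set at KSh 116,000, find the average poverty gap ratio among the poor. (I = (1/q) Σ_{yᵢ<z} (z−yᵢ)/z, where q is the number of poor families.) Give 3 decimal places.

Below the line: KSh 28,000, KSh 58,000 (q = 2 of N = 9).
Relative gaps: 0.7586, 0.5000; sum = 1.258621.
I averages over the q = 2 poor units only: 1.258621 / 2 = 0.629.

0.629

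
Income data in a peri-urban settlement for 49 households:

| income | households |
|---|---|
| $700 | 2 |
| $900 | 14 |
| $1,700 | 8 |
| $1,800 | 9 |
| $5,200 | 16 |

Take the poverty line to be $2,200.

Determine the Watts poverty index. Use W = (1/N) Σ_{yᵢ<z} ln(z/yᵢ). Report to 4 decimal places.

Incomes under z: 2×$700, 14×$900, 8×$1,700, 9×$1,800 (q = 33 of N = 49).
Log shortfalls: ln(2200/700) = 1.1451 (×2); ln(2200/900) = 0.8938 (×14); ln(2200/1700) = 0.2578 (×8); ln(2200/1800) = 0.2007 (×9).
W = 18.672384 / 49 = 0.3811.

0.3811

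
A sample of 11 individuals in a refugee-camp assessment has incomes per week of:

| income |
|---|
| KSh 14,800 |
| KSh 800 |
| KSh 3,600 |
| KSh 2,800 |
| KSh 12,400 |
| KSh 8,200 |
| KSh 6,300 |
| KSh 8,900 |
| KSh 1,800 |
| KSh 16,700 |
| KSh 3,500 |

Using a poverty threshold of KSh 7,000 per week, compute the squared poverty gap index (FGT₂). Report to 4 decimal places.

0.1993

Below z: KSh 800, KSh 1,800, KSh 2,800, KSh 3,500, KSh 3,600, KSh 6,300 (q = 6 of N = 11).
Relative gaps: (7000−800)/7000 = 0.8857; (7000−1800)/7000 = 0.7429; (7000−2800)/7000 = 0.6000; (7000−3500)/7000 = 0.5000; (7000−3600)/7000 = 0.4857; (7000−6300)/7000 = 0.1000.
Squared: 0.7845; 0.5518; 0.3600; 0.2500; 0.2359; 0.0100.
Sum = 2.192245; P₂ = 2.192245 / 11 = 0.1993.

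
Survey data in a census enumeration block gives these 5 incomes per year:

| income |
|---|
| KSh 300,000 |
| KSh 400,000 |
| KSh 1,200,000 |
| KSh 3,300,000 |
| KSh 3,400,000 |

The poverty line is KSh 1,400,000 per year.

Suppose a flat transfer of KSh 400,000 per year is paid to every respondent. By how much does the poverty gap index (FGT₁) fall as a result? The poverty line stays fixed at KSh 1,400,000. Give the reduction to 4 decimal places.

0.1429

Before: below the line — KSh 300,000, KSh 400,000, KSh 1,200,000; poverty gap index (FGT₁) = 0.328571.
After the KSh 400,000 transfer: below the line — KSh 700,000, KSh 800,000; poverty gap index (FGT₁) = 0.185714.
Reduction = 0.328571 − 0.185714 = 0.1429.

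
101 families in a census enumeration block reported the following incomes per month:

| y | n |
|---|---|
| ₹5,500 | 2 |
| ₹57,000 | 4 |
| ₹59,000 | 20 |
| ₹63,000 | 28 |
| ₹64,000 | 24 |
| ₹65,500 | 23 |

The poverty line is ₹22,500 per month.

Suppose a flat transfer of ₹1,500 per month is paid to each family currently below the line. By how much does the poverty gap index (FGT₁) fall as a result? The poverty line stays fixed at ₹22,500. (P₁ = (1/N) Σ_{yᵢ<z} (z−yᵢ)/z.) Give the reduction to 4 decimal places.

Before: below the line — 2×₹5,500; poverty gap index (FGT₁) = 0.014961.
After the ₹1,500 transfer: below the line — 2×₹7,000; poverty gap index (FGT₁) = 0.013641.
Reduction = 0.014961 − 0.013641 = 0.0013.

0.0013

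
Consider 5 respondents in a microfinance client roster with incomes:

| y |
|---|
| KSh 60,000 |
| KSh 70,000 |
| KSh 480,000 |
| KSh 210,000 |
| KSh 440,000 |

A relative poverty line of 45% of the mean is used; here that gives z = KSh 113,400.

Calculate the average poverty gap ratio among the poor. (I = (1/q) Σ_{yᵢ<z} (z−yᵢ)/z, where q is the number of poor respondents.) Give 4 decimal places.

Incomes under z: KSh 60,000, KSh 70,000 (q = 2 of N = 5).
Relative gaps: 0.4709, 0.3827; sum = 0.853616.
The income-gap ratio divides by q (the poor only): 0.853616 / 2 = 0.4268.

0.4268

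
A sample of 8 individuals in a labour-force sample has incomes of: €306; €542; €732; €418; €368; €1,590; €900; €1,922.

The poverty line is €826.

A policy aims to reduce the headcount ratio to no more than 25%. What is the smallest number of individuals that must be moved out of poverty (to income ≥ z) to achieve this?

3

5 of the 8 individuals are poor, so H = 5/8 = 0.625.
A headcount ratio of at most 25% allows at most ⌊0.25 × 8⌋ = 2 poor individuals.
So at least 5 − 2 = 3 must be lifted.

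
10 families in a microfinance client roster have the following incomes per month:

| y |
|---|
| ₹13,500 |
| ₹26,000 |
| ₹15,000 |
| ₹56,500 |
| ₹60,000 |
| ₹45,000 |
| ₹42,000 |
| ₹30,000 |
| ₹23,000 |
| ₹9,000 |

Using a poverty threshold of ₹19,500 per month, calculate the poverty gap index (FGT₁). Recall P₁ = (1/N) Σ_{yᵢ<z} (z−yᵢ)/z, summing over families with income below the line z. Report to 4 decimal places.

Below z: ₹9,000, ₹13,500, ₹15,000 (q = 3 of N = 10).
Normalized shortfalls: (19500−9000)/19500 = 0.5385; (19500−13500)/19500 = 0.3077; (19500−15000)/19500 = 0.2308.
Σ = 1.076923. Dividing by the full population N = 10 gives P₁ = 0.1077.

0.1077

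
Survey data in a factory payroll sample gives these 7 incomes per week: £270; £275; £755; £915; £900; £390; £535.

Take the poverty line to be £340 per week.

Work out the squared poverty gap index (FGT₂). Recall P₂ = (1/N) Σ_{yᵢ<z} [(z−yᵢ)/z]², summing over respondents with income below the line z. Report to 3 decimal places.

Incomes under z: £270, £275 (q = 2 of N = 7).
Relative gaps: (340−270)/340 = 0.2059; (340−275)/340 = 0.1912.
Squared: 0.0424; 0.0365.
Sum = 0.078936; P₂ = 0.078936 / 7 = 0.011.

0.011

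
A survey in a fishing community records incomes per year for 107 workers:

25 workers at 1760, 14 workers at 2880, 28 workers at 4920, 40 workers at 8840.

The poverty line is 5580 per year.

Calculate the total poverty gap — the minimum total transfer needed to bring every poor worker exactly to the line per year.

151780

Below z: 25×1760, 14×2880, 28×4920 (q = 67 of N = 107).
Individual gaps: 25×(5580−1760) = 95500; 14×(5580−2880) = 37800; 28×(5580−4920) = 18480.
Aggregate gap = 151780.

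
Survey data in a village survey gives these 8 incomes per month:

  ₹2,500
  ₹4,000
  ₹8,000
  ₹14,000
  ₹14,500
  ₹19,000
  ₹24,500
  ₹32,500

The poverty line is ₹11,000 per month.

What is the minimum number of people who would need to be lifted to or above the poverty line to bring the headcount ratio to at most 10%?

3

3 of the 8 people are poor, so H = 3/8 = 0.375.
A headcount ratio of at most 10% allows at most ⌊0.10 × 8⌋ = 0 poor people.
So at least 3 − 0 = 3 must be lifted.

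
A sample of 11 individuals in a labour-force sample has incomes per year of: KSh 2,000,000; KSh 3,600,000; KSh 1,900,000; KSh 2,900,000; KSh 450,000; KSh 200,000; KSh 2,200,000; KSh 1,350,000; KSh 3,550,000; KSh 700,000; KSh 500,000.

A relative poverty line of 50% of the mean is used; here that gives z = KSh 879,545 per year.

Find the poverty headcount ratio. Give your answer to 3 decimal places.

4 of the 11 individuals have income below KSh 879,545.
H = 4/11 = 0.364.

0.364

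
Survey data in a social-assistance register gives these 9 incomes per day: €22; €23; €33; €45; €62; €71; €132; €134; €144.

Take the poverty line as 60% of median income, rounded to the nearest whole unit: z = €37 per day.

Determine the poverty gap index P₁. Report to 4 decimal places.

Below the line: €22, €23, €33 (q = 3 of N = 9).
Normalized shortfalls: (37−22)/37 = 0.4054; (37−23)/37 = 0.3784; (37−33)/37 = 0.1081.
Sum of shortfalls = 0.891892; P₁ averages over all N: 0.891892 / 9 = 0.0991.

0.0991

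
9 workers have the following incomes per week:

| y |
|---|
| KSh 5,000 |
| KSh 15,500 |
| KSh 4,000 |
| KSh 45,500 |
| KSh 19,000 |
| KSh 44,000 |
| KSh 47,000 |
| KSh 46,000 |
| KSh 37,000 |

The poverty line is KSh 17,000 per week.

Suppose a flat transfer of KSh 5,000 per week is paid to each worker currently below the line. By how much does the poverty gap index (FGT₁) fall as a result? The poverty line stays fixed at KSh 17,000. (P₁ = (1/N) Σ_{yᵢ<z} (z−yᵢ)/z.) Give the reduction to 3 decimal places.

0.075

Before: below the line — KSh 4,000, KSh 5,000, KSh 15,500; poverty gap index (FGT₁) = 0.17320.
After the KSh 5,000 transfer: below the line — KSh 9,000, KSh 10,000; poverty gap index (FGT₁) = 0.09804.
Reduction = 0.17320 − 0.09804 = 0.075.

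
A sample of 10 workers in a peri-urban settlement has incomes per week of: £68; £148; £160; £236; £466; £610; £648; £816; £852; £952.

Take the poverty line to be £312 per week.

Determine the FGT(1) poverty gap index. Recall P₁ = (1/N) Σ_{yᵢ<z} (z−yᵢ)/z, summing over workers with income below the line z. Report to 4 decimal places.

0.2038

Poor units: £68, £148, £160, £236 (q = 4 of N = 10).
Normalized shortfalls: (312−68)/312 = 0.7821; (312−148)/312 = 0.5256; (312−160)/312 = 0.4872; (312−236)/312 = 0.2436.
Sum of shortfalls = 2.038462; P₁ averages over all N: 2.038462 / 10 = 0.2038.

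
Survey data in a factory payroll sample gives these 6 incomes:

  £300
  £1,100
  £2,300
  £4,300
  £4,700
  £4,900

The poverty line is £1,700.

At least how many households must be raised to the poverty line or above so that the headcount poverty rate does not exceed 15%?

2

Currently q = 2 of N = 6 are below the line (H = 0.333).
A headcount ratio of at most 15% allows at most ⌊0.15 × 6⌋ = 0 poor households.
So at least 2 − 0 = 2 must be lifted.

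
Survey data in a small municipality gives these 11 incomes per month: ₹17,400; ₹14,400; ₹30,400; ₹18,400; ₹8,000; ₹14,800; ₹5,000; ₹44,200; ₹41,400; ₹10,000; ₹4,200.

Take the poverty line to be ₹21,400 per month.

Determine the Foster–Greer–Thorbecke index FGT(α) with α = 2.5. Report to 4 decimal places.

0.1588

Poor units: ₹4,200, ₹5,000, ₹8,000, ₹10,000, ₹14,400, ₹14,800, ₹17,400, ₹18,400 (q = 8 of N = 11).
Relative gaps: (21400−4200)/21400 = 0.8037; (21400−5000)/21400 = 0.7664; (21400−8000)/21400 = 0.6262; (21400−10000)/21400 = 0.5327; (21400−14400)/21400 = 0.3271; (21400−14800)/21400 = 0.3084; (21400−17400)/21400 = 0.1869; (21400−18400)/21400 = 0.1402.
Raised to α = 2.5: 0.57914; 0.51413; 0.31026; 0.20712; 0.06119; 0.05282; 0.01510; 0.00736.
Sum = 1.747141; FGT(2.5) = 1.747141 / 11 = 0.1588.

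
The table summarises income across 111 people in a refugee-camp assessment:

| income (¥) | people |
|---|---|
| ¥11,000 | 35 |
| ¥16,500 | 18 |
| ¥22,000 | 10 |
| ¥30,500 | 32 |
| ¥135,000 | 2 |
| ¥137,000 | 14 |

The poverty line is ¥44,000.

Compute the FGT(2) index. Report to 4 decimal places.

Incomes under z: 35×¥11,000, 18×¥16,500, 10×¥22,000, 32×¥30,500 (q = 95 of N = 111).
Shortfall ratios: (44000−11000)/44000 = 0.7500 (×35); (44000−16500)/44000 = 0.6250 (×18); (44000−22000)/44000 = 0.5000 (×10); (44000−30500)/44000 = 0.3068 (×32).
Squared: 0.5625 (×35); 0.3906 (×18); 0.2500 (×10); 0.0941 (×32).
Sum = 32.231147; P₂ = 32.231147 / 111 = 0.2904.

0.2904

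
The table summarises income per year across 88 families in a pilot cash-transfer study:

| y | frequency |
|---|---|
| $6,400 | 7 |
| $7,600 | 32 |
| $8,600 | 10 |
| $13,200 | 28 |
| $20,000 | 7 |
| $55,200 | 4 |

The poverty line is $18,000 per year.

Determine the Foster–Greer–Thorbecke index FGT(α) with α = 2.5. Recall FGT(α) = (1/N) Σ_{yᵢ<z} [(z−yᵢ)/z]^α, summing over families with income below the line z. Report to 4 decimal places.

0.1529

Below the line: 7×$6,400, 32×$7,600, 10×$8,600, 28×$13,200 (q = 77 of N = 88).
Gap ratios (z−y)/z: (18000−6400)/18000 = 0.6444 (×7); (18000−7600)/18000 = 0.5778 (×32); (18000−8600)/18000 = 0.5222 (×10); (18000−13200)/18000 = 0.2667 (×28).
Raised to α = 2.5: 0.33340 (×7); 0.25375 (×32); 0.19708 (×10); 0.03672 (×28).
Sum = 13.452702; FGT(2.5) = 13.452702 / 88 = 0.1529.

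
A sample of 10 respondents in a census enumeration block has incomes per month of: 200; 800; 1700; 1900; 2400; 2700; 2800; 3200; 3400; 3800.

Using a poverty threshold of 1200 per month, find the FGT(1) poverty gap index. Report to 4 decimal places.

Incomes under z: 200, 800 (q = 2 of N = 10).
Normalized shortfalls: (1200−200)/1200 = 0.8333; (1200−800)/1200 = 0.3333.
Σ = 1.166667. Dividing by the full population N = 10 gives P₁ = 0.1167.

0.1167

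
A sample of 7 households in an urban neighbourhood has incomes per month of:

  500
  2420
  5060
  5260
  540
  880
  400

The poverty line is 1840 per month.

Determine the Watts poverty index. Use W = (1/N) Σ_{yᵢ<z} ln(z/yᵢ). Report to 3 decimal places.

0.685

Incomes under z: 400, 500, 540, 880 (q = 4 of N = 7).
Log gaps: ln(1840/400) = 1.5261; ln(1840/500) = 1.3029; ln(1840/540) = 1.2260; ln(1840/880) = 0.7376.
W = 4.792520 / 7 = 0.685.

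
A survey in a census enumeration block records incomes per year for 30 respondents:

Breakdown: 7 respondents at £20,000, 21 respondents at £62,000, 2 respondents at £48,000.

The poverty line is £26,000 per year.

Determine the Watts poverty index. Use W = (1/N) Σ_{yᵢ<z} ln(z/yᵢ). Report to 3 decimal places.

0.061

Poor units: 7×£20,000 (q = 7 of N = 30).
Log gaps: ln(26000/20000) = 0.2624 (×7).
W = 1.836550 / 30 = 0.061.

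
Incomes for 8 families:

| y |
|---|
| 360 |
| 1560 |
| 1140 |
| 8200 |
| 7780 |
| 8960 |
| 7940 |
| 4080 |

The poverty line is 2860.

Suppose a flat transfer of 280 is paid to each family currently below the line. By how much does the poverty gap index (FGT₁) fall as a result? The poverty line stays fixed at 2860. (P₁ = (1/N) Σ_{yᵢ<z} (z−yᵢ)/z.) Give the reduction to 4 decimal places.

0.0367

Before: below the line — 360, 1140, 1560; poverty gap index (FGT₁) = 0.241259.
After the 280 transfer: below the line — 640, 1420, 1840; poverty gap index (FGT₁) = 0.204545.
Reduction = 0.241259 − 0.204545 = 0.0367.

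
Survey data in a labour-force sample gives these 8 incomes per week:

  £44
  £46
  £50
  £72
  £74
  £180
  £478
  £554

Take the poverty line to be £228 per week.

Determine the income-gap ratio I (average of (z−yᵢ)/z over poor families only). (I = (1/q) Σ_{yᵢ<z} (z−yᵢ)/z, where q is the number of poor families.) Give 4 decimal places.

Incomes under z: £44, £46, £50, £72, £74, £180 (q = 6 of N = 8).
Relative gaps: 0.8070, 0.7982, 0.7807, 0.6842, 0.6754, 0.2105; sum = 3.956140.
The income-gap ratio divides by q (the poor only): 3.956140 / 6 = 0.6594.

0.6594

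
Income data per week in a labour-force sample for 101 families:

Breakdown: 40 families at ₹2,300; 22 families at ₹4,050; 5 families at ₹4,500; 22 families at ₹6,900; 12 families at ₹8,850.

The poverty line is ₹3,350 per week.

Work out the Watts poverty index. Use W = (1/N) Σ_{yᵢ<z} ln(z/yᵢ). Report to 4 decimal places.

0.1489

Incomes under z: 40×₹2,300 (q = 40 of N = 101).
Log shortfalls: ln(3350/2300) = 0.3761 (×40).
W = 15.042049 / 101 = 0.1489.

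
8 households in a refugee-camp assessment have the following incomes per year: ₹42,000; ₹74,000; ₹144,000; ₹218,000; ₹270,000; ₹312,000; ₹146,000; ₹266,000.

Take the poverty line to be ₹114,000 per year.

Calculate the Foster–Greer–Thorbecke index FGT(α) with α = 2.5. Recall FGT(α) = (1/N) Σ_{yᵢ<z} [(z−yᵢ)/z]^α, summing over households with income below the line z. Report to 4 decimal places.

Below z: ₹42,000, ₹74,000 (q = 2 of N = 8).
Gap ratios (z−y)/z: (114000−42000)/114000 = 0.6316; (114000−74000)/114000 = 0.3509.
Raised to α = 2.5: 0.31701; 0.07293.
Sum = 0.389934; FGT(2.5) = 0.389934 / 8 = 0.0487.

0.0487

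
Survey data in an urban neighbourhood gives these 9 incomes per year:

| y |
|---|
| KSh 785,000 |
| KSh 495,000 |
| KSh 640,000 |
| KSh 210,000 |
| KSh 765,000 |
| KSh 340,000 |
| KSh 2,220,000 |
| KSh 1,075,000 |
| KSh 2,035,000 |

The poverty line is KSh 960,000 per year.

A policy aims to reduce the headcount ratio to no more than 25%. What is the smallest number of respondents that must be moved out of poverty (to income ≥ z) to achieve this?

Currently q = 6 of N = 9 are below the line (H = 0.667).
A headcount ratio of at most 25% allows at most ⌊0.25 × 9⌋ = 2 poor respondents.
So at least 6 − 2 = 4 must be lifted.

4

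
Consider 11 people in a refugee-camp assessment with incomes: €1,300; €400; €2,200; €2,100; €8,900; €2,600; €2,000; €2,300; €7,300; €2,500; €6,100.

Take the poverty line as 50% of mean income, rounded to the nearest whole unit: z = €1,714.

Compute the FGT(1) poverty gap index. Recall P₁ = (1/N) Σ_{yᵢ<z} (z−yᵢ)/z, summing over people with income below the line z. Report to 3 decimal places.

Below the line: €400, €1,300 (q = 2 of N = 11).
Relative gaps: (1714−400)/1714 = 0.7666; (1714−1300)/1714 = 0.2415.
Sum of shortfalls = 1.008168; P₁ averages over all N: 1.008168 / 11 = 0.092.

0.092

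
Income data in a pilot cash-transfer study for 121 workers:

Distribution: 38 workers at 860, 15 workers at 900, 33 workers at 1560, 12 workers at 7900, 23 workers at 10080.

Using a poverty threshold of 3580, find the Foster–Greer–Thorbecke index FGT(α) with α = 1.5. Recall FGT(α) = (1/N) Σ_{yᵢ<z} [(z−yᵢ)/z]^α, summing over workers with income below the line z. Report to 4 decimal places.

0.4039

Poor units: 38×860, 15×900, 33×1560 (q = 86 of N = 121).
Shortfall ratios: (3580−860)/3580 = 0.7598 (×38); (3580−900)/3580 = 0.7486 (×15); (3580−1560)/3580 = 0.5642 (×33).
Raised to α = 1.5: 0.66226 (×38); 0.64771 (×15); 0.42384 (×33).
Sum = 48.868219; FGT(1.5) = 48.868219 / 121 = 0.4039.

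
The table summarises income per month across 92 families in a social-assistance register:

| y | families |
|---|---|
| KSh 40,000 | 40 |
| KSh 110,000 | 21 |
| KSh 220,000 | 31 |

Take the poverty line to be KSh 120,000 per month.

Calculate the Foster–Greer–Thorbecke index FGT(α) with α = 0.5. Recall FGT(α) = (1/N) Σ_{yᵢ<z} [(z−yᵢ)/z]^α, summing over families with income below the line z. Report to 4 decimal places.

Below z: 40×KSh 40,000, 21×KSh 110,000 (q = 61 of N = 92).
Gap ratios (z−y)/z: (120000−40000)/120000 = 0.6667 (×40); (120000−110000)/120000 = 0.0833 (×21).
Raised to α = 0.5: 0.81650 (×40); 0.28868 (×21).
Sum = 38.722041; FGT(0.5) = 38.722041 / 92 = 0.4209.

0.4209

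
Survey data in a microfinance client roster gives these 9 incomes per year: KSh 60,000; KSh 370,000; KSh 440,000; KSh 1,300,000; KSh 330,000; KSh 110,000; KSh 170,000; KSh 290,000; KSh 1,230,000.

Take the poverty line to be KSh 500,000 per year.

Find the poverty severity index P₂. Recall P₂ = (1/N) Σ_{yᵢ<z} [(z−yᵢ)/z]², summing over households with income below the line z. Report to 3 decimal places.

Incomes under z: KSh 60,000, KSh 110,000, KSh 170,000, KSh 290,000, KSh 330,000, KSh 370,000, KSh 440,000 (q = 7 of N = 9).
Shortfall ratios: (500000−60000)/500000 = 0.8800; (500000−110000)/500000 = 0.7800; (500000−170000)/500000 = 0.6600; (500000−290000)/500000 = 0.4200; (500000−330000)/500000 = 0.3400; (500000−370000)/500000 = 0.2600; (500000−440000)/500000 = 0.1200.
Squared: 0.7744; 0.6084; 0.4356; 0.1764; 0.1156; 0.0676; 0.0144.
Sum = 2.192400; P₂ = 2.192400 / 9 = 0.244.

0.244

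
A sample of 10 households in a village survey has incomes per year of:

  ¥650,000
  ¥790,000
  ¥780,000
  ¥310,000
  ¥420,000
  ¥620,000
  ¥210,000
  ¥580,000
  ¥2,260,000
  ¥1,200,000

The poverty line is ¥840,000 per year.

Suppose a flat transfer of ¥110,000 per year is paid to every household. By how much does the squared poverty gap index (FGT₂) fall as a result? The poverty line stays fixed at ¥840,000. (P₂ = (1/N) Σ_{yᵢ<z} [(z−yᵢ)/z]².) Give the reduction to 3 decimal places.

0.061

Before: below the line — ¥210,000, ¥310,000, ¥420,000, ¥580,000, ¥620,000, ¥650,000, ¥780,000, ¥790,000; squared poverty gap index (FGT₂) = 0.14348.
After the ¥110,000 transfer: below the line — ¥320,000, ¥420,000, ¥530,000, ¥690,000, ¥730,000, ¥760,000; squared poverty gap index (FGT₂) = 0.08275.
Reduction = 0.14348 − 0.08275 = 0.061.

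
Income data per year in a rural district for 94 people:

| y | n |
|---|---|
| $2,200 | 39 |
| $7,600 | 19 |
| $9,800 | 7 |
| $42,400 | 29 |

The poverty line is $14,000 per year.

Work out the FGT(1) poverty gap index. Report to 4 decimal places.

0.4644

Below z: 39×$2,200, 19×$7,600, 7×$9,800 (q = 65 of N = 94).
Shortfall ratios: (14000−2200)/14000 = 0.8429 (×39); (14000−7600)/14000 = 0.4571 (×19); (14000−9800)/14000 = 0.3000 (×7).
Sum of shortfalls = 43.657143; P₁ averages over all N: 43.657143 / 94 = 0.4644.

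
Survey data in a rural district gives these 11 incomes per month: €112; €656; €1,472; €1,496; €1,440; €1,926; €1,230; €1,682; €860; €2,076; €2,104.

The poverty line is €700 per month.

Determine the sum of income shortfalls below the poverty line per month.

Below the line: €112, €656 (q = 2 of N = 11).
Individual gaps: 700−112 = 588; 700−656 = 44.
Aggregate gap = €632.

€632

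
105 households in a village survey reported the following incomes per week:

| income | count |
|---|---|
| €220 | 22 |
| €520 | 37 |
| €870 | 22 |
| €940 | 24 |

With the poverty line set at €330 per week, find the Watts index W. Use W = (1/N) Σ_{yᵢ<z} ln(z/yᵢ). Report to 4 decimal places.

0.0850

Below the line: 22×€220 (q = 22 of N = 105).
Log shortfalls: ln(330/220) = 0.4055 (×22).
W = 8.920232 / 105 = 0.0850.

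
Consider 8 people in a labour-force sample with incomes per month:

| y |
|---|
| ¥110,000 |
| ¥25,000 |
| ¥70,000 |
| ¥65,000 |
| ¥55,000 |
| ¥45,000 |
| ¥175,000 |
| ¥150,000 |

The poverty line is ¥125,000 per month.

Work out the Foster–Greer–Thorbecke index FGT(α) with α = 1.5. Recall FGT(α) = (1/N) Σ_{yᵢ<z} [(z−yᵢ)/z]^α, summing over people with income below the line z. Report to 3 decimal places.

0.289

Below z: ¥25,000, ¥45,000, ¥55,000, ¥65,000, ¥70,000, ¥110,000 (q = 6 of N = 8).
Gap ratios (z−y)/z: (125000−25000)/125000 = 0.8000; (125000−45000)/125000 = 0.6400; (125000−55000)/125000 = 0.5600; (125000−65000)/125000 = 0.4800; (125000−70000)/125000 = 0.4400; (125000−110000)/125000 = 0.1200.
Raised to α = 1.5: 0.71554; 0.51200; 0.41907; 0.33255; 0.29186; 0.04157.
Sum = 2.312593; FGT(1.5) = 2.312593 / 8 = 0.289.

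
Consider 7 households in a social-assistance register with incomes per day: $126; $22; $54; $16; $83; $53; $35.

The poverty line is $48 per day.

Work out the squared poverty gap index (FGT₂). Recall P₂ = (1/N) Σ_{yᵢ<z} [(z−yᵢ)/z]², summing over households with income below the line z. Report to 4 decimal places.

0.1159

Below the line: $16, $22, $35 (q = 3 of N = 7).
Gap ratios (z−y)/z: (48−16)/48 = 0.6667; (48−22)/48 = 0.5417; (48−35)/48 = 0.2708.
Squared: 0.4444; 0.2934; 0.0734.
Sum = 0.811198; P₂ = 0.811198 / 7 = 0.1159.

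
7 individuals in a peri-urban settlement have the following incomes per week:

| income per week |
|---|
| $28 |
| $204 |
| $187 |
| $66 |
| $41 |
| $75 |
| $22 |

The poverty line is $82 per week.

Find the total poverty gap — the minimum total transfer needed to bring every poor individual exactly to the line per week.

Poor units: $22, $28, $41, $66, $75 (q = 5 of N = 7).
Individual gaps: 82−22 = 60; 82−28 = 54; 82−41 = 41; 82−66 = 16; 82−75 = 7.
Aggregate gap = $178.

$178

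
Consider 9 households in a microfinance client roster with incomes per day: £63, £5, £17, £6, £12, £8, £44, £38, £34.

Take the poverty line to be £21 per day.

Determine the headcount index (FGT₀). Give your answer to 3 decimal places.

0.556

5 of the 9 households have income below £21.
H = 5/9 = 0.556.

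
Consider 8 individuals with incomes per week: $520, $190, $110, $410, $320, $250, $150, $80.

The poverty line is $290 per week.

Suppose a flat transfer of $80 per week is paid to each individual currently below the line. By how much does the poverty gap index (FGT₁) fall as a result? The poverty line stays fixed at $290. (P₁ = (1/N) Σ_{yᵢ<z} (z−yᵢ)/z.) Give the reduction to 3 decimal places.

Before: below the line — $80, $110, $150, $190, $250; poverty gap index (FGT₁) = 0.28879.
After the $80 transfer: below the line — $160, $190, $230, $270; poverty gap index (FGT₁) = 0.13362.
Reduction = 0.28879 − 0.13362 = 0.155.

0.155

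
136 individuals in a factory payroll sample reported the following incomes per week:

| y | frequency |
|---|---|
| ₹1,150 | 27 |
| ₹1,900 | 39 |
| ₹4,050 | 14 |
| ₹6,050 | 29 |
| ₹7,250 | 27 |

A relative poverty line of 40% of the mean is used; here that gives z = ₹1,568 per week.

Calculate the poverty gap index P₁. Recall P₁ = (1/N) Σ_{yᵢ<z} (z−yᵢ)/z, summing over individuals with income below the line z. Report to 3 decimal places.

Below the line: 27×₹1,150 (q = 27 of N = 136).
Shortfall ratios: (1568−1150)/1568 = 0.2666 (×27).
Σ = 7.197704. Dividing by the full population N = 136 gives P₁ = 0.053.

0.053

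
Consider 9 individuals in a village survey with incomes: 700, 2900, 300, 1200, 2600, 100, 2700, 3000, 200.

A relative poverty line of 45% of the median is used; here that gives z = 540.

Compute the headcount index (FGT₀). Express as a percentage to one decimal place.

3 of the 9 individuals have income below 540.
H = 3/9 = 33.3%.

33.3%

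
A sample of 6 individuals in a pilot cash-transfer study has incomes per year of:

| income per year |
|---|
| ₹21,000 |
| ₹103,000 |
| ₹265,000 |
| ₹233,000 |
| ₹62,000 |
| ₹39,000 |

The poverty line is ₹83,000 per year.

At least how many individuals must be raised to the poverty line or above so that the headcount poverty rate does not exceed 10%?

3

Currently q = 3 of N = 6 are below the line (H = 0.500).
A headcount ratio of at most 10% allows at most ⌊0.10 × 6⌋ = 0 poor individuals.
So at least 3 − 0 = 3 must be lifted.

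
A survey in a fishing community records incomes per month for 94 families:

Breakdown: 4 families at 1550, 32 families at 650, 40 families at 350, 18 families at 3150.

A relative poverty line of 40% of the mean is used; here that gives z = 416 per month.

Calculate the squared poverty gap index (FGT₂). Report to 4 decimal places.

0.0107

Below the line: 40×350 (q = 40 of N = 94).
Shortfall ratios: (416−350)/416 = 0.1587 (×40).
Squared: 0.0252 (×40).
Sum = 1.006842; P₂ = 1.006842 / 94 = 0.0107.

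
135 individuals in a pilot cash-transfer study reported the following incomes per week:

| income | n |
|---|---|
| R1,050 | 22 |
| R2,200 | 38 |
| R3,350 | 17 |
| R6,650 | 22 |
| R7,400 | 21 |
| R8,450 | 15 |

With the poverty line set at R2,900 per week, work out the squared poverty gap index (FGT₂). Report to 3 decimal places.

0.083

Poor units: 22×R1,050, 38×R2,200 (q = 60 of N = 135).
Normalized shortfalls: (2900−1050)/2900 = 0.6379 (×22); (2900−2200)/2900 = 0.2414 (×38).
Squared: 0.4070 (×22); 0.0583 (×38).
Sum = 11.167063; P₂ = 11.167063 / 135 = 0.083.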